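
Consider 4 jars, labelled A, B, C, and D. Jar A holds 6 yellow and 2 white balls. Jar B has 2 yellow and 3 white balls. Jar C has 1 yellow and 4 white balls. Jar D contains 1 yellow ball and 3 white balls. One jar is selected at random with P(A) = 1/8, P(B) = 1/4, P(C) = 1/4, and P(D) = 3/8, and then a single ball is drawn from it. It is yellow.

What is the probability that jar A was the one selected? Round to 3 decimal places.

Under each hypothesis, the probability of this draw is: P(data | jar A) = (6/8) = 3/4; P(data | jar B) = (2/5) = 2/5; P(data | jar C) = (1/5) = 1/5; P(data | jar D) = (1/4) = 1/4.
Multiplying each by its prior: 1/8 · 3/4 = 3/32, 1/4 · 2/5 = 1/10, 1/4 · 1/5 = 1/20, 3/8 · 1/4 = 3/32; summing to 27/80.
So P(jar A | data) = (3/32) / (27/80) = 5/18.

0.278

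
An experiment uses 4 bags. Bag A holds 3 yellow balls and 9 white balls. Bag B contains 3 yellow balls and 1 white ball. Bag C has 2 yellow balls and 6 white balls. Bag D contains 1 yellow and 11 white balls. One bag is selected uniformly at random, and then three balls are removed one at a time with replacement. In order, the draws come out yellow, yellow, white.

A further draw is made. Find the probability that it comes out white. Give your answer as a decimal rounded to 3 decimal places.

0.462

For each hypothesis, P(data | H) works out to: P(data | bag A) = (3/12)(3/12)(9/12) = 0.046875; P(data | bag B) = (3/4)(3/4)(1/4) = 0.14062; P(data | bag C) = (2/8)(2/8)(6/8) = 0.046875; P(data | bag D) = (1/12)(1/12)(11/12) = 0.0063657.
Weighting by the prior gives 1/4 · 0.046875 = 0.011719, 1/4 · 0.14062 = 0.035156, 1/4 · 0.046875 = 0.011719, 1/4 · 0.0063657 = 0.0015914; these sum to 0.060185.
Normalising, the posterior is P(bag A | data) = 0.19471, P(bag B | data) = 0.58413, P(bag C | data) = 0.19471, P(bag D | data) = 0.026442.
So P(white next | data) = Σ P(white next | H) P(H | data) = (3/4)(0.19471) + (1/4)(0.58413) + (3/4)(0.19471) + (11/12)(0.026442) = 0.46234.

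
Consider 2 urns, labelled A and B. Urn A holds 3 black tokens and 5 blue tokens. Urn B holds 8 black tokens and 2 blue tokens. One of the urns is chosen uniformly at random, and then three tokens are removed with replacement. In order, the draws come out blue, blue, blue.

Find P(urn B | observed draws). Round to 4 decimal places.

Compute the likelihood of the observed sequence for each case: P(data | urn A) = (5/8)(5/8)(5/8) = 0.24414; P(data | urn B) = (2/10)(2/10)(2/10) = 0.008.
The prior-weighted likelihoods are 1/2 · 0.24414 = 0.12207, 1/2 · 0.008 = 0.004; with total 0.12607.
So P(urn B | data) = (0.004) / (0.12607) = 0.031728.

0.0317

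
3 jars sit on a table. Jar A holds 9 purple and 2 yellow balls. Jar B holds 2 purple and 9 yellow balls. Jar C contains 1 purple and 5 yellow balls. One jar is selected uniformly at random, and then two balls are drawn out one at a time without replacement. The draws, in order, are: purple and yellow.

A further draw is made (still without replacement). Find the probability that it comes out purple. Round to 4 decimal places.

The likelihood of the observed sequence under each hypothesis: P(data | jar A) = (9/11)(2/10) = 9/55; P(data | jar B) = (2/11)(9/10) = 9/55; P(data | jar C) = (1/6)(5/5) = 1/6.
The prior-weighted likelihoods are 1/3 · 9/55 = 3/55, 1/3 · 9/55 = 3/55, 1/3 · 1/6 = 1/18; these sum to 163/990.
Normalising, the posterior is P(jar A | data) = 54/163, P(jar B | data) = 54/163, P(jar C | data) = 55/163.
Averaging over the posterior, P(purple next | data) = (8/9)(54/163) + (1/9)(54/163) + (0)(55/163) = 54/163.

0.3313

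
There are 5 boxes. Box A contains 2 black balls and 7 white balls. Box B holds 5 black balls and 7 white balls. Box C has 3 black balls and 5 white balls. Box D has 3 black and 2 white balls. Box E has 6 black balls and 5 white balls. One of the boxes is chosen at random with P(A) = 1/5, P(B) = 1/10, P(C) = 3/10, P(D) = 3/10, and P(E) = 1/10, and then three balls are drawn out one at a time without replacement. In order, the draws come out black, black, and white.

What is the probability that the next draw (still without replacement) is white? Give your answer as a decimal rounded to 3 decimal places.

Under each hypothesis, the probability of the observed sequence is: P(data | box A) = (2/9)(1/8)(7/7) = 0.027778; P(data | box B) = (5/12)(4/11)(7/10) = 0.10606; P(data | box C) = (3/8)(2/7)(5/6) = 0.089286; P(data | box D) = (3/5)(2/4)(2/3) = 0.2; P(data | box E) = (6/11)(5/10)(5/9) = 0.15152.
The prior-weighted likelihoods are 1/5 · 0.027778 = 0.0055556, 1/10 · 0.10606 = 0.010606, 3/10 · 0.089286 = 0.026786, 3/10 · 0.2 = 0.06, 1/10 · 0.15152 = 0.015152; with total 0.1181.
The posterior is then P(box A | data) = 0.047042, P(box B | data) = 0.089807, P(box C | data) = 0.22681, P(box D | data) = 0.50805, P(box E | data) = 0.1283.
Averaging over the posterior, P(white next | data) = (1)(0.047042) + (2/3)(0.089807) + (4/5)(0.22681) + (1/2)(0.50805) + (1/2)(0.1283) = 0.60653.

0.607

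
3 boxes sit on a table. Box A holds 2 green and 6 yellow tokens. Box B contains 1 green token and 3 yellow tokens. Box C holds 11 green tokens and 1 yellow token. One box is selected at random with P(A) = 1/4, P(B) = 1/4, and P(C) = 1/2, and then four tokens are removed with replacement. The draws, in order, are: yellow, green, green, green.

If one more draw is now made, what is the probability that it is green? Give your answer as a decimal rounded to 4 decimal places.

0.8137

For each hypothesis, P(data | H) works out to: P(data | box A) = (6/8)(2/8)(2/8)(2/8) = 0.011719; P(data | box B) = (3/4)(1/4)(1/4)(1/4) = 0.011719; P(data | box C) = (1/12)(11/12)(11/12)(11/12) = 0.064188.
Weighting by the prior gives 1/4 · 0.011719 = 0.0029297, 1/4 · 0.011719 = 0.0029297, 1/2 · 0.064188 = 0.032094; these sum to 0.037953.
Dividing through by the total gives posterior P(box A | data) = 0.077192, P(box B | data) = 0.077192, P(box C | data) = 0.84562.
Averaging over the posterior, P(green next | data) = (1/4)(0.077192) + (1/4)(0.077192) + (11/12)(0.84562) = 0.81374.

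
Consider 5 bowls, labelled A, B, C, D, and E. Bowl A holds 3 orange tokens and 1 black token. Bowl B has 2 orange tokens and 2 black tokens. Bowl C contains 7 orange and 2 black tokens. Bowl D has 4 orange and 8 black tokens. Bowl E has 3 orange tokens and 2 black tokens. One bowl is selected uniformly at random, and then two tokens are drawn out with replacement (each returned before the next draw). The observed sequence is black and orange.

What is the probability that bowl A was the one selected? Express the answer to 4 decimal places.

The likelihood of the observed sequence under each hypothesis: P(data | bowl A) = (1/4)(3/4) = 0.1875; P(data | bowl B) = (2/4)(2/4) = 0.25; P(data | bowl C) = (2/9)(7/9) = 0.17284; P(data | bowl D) = (8/12)(4/12) = 0.22222; P(data | bowl E) = (2/5)(3/5) = 0.24.
Multiplying each by its prior: 1/5 · 0.1875 = 0.0375, 1/5 · 0.25 = 0.05, 1/5 · 0.17284 = 0.034568, 1/5 · 0.22222 = 0.044444, 1/5 · 0.24 = 0.048; summing to 0.21451.
So P(bowl A | data) = (0.0375) / (0.21451) = 0.17482.

0.1748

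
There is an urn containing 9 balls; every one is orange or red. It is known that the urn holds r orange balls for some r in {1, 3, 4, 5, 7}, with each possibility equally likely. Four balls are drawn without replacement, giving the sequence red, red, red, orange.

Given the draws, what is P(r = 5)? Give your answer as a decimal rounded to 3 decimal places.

0.114

The likelihood of the observed sequence under each hypothesis: P(data | r = 1) = (8/9)(7/8)(6/7)(1/6) = 1/9; P(data | r = 3) = (6/9)(5/8)(4/7)(3/6) = 5/42; P(data | r = 4) = (5/9)(4/8)(3/7)(4/6) = 5/63; P(data | r = 5) = (4/9)(3/8)(2/7)(5/6) = 5/126; P(data | r = 7) = (2/9)(1/8)(0/7) = 0.
Weighting by the prior gives 1/5 · 1/9 = 1/45, 1/5 · 5/42 = 1/42, 1/5 · 5/63 = 1/63, 1/5 · 5/126 = 1/126, 1/5 · 0 = 0; with total 22/315.
So P(r = 5 | data) = (1/126) / (22/315) = 5/44.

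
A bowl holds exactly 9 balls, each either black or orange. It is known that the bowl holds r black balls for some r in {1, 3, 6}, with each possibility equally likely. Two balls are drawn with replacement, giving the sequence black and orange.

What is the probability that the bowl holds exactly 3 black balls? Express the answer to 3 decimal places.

0.409

The likelihood of the observed sequence under each hypothesis: P(data | r = 1) = (1/9)(8/9) = 8/81; P(data | r = 3) = (3/9)(6/9) = 2/9; P(data | r = 6) = (6/9)(3/9) = 2/9.
Weighting by the prior gives 1/3 · 8/81 = 8/243, 1/3 · 2/9 = 2/27, 1/3 · 2/9 = 2/27; with total 44/243.
So P(r = 3 | data) = (2/27) / (44/243) = 9/22.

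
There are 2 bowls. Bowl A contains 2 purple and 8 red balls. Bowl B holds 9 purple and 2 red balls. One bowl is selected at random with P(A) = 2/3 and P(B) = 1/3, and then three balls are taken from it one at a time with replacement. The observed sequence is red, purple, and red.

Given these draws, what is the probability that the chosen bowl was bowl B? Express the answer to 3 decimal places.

Compute the likelihood of the observed sequence for each case: P(data | bowl A) = (8/10)(2/10)(8/10) = 0.128; P(data | bowl B) = (2/11)(9/11)(2/11) = 0.027047.
The prior-weighted likelihoods are 2/3 · 0.128 = 0.085333, 1/3 · 0.027047 = 0.0090158; these sum to 0.094349.
So P(bowl B | data) = (0.0090158) / (0.094349) = 0.095558.

0.096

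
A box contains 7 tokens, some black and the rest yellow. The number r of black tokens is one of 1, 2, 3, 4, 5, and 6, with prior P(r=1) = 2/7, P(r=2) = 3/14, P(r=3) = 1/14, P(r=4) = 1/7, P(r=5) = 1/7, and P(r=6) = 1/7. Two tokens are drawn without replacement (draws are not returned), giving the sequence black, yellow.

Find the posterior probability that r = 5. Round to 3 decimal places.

0.164

Under each hypothesis, the probability of the observed sequence is: P(data | r = 1) = (1/7)(6/6) = 1/7; P(data | r = 2) = (2/7)(5/6) = 5/21; P(data | r = 3) = (3/7)(4/6) = 2/7; P(data | r = 4) = (4/7)(3/6) = 2/7; P(data | r = 5) = (5/7)(2/6) = 5/21; P(data | r = 6) = (6/7)(1/6) = 1/7.
Weighting by the prior gives 2/7 · 1/7 = 2/49, 3/14 · 5/21 = 5/98, 1/14 · 2/7 = 1/49, 1/7 · 2/7 = 2/49, 1/7 · 5/21 = 5/147, 1/7 · 1/7 = 1/49; summing to 61/294.
Hence P(r = 5 | data) = (5/147) / (61/294) = 10/61.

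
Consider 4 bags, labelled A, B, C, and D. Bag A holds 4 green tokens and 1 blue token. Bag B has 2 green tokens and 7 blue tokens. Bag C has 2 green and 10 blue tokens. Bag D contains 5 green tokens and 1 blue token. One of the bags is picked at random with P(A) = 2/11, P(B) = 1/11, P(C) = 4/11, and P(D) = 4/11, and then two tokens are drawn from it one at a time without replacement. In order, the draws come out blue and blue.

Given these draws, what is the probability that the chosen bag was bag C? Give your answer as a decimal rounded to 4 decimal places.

0.8238

The likelihood of the observed sequence under each hypothesis: P(data | bag A) = (1/5)(0/4) = 0; P(data | bag B) = (7/9)(6/8) = 0.58333; P(data | bag C) = (10/12)(9/11) = 0.68182; P(data | bag D) = (1/6)(0/5) = 0.
The prior-weighted likelihoods are 2/11 · 0 = 0, 1/11 · 0.58333 = 0.05303, 4/11 · 0.68182 = 0.24793, 4/11 · 0 = 0; summing to 0.30096.
Therefore the posterior P(bag C | data) = (0.24793) / (0.30096) = 0.8238.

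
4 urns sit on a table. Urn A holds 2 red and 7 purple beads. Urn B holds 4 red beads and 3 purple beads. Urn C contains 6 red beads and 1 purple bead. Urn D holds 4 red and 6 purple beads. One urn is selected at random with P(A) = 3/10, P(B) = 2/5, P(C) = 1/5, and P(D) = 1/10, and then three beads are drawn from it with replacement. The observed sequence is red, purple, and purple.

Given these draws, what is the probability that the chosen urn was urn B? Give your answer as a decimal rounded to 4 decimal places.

0.4189

For each hypothesis, P(data | H) works out to: P(data | urn A) = (2/9)(7/9)(7/9) = 0.13443; P(data | urn B) = (4/7)(3/7)(3/7) = 0.10496; P(data | urn C) = (6/7)(1/7)(1/7) = 0.017493; P(data | urn D) = (4/10)(6/10)(6/10) = 0.144.
Weighting by the prior gives 3/10 · 0.13443 = 0.040329, 2/5 · 0.10496 = 0.041983, 1/5 · 0.017493 = 0.0034985, 1/10 · 0.144 = 0.0144; these sum to 0.10021.
Hence P(urn B | data) = (0.041983) / (0.10021) = 0.41894.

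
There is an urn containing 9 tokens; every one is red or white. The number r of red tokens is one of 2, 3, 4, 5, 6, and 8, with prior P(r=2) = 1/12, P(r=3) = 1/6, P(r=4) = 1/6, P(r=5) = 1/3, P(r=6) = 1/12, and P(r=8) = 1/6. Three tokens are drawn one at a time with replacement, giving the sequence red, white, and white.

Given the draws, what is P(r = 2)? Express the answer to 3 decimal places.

0.108

Compute the likelihood of the observed sequence for each case: P(data | r = 2) = (2/9)(7/9)(7/9) = 0.13443; P(data | r = 3) = (3/9)(6/9)(6/9) = 0.14815; P(data | r = 4) = (4/9)(5/9)(5/9) = 0.13717; P(data | r = 5) = (5/9)(4/9)(4/9) = 0.10974; P(data | r = 6) = (6/9)(3/9)(3/9) = 0.074074; P(data | r = 8) = (8/9)(1/9)(1/9) = 0.010974.
Multiplying each by its prior: 1/12 · 0.13443 = 0.011203, 1/6 · 0.14815 = 0.024691, 1/6 · 0.13717 = 0.022862, 1/3 · 0.10974 = 0.03658, 1/12 · 0.074074 = 0.0061728, 1/6 · 0.010974 = 0.001829; summing to 0.10334.
So P(r = 2 | data) = (0.011203) / (0.10334) = 0.10841.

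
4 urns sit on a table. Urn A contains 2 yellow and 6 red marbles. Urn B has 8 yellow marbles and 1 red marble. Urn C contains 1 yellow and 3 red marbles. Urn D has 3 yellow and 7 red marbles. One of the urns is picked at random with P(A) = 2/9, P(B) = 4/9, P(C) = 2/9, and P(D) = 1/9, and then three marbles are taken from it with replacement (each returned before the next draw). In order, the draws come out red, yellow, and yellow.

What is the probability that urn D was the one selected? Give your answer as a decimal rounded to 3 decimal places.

For each hypothesis, P(data | H) works out to: P(data | urn A) = (6/8)(2/8)(2/8) = 0.046875; P(data | urn B) = (1/9)(8/9)(8/9) = 0.087791; P(data | urn C) = (3/4)(1/4)(1/4) = 0.046875; P(data | urn D) = (7/10)(3/10)(3/10) = 0.063.
The prior-weighted likelihoods are 2/9 · 0.046875 = 0.010417, 4/9 · 0.087791 = 0.039018, 2/9 · 0.046875 = 0.010417, 1/9 · 0.063 = 0.007; with total 0.066852.
Hence P(urn D | data) = (0.007) / (0.066852) = 0.10471.

0.105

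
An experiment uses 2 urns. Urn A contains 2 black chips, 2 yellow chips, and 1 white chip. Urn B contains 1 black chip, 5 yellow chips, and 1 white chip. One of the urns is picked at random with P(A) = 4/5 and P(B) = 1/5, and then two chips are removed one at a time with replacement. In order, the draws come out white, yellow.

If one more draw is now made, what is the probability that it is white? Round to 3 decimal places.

Compute the likelihood of the observed sequence for each case: P(data | urn A) = (1/5)(2/5) = 0.08; P(data | urn B) = (1/7)(5/7) = 0.10204.
The prior-weighted likelihoods are 4/5 · 0.08 = 0.064, 1/5 · 0.10204 = 0.020408; these sum to 0.084408.
The posterior is then P(urn A | data) = 0.75822, P(urn B | data) = 0.24178.
The predictive probability is P(white next | data) = (1/5)(0.75822) + (1/7)(0.24178) = 0.18618.

0.186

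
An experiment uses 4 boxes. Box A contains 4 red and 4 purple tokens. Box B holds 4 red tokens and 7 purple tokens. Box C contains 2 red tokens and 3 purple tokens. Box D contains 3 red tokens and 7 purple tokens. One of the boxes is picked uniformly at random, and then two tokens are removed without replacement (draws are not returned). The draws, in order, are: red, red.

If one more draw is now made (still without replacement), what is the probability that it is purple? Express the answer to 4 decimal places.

The likelihood of the observed sequence under each hypothesis: P(data | box A) = (4/8)(3/7) = 0.21429; P(data | box B) = (4/11)(3/10) = 0.10909; P(data | box C) = (2/5)(1/4) = 0.1; P(data | box D) = (3/10)(2/9) = 0.066667.
Weighting by the prior gives 1/4 · 0.21429 = 0.053571, 1/4 · 0.10909 = 0.027273, 1/4 · 0.1 = 0.025, 1/4 · 0.066667 = 0.016667; summing to 0.12251.
Normalising, the posterior is P(box A | data) = 0.43728, P(box B | data) = 0.22261, P(box C | data) = 0.20406, P(box D | data) = 0.13604.
Averaging over the posterior, P(purple next | data) = (2/3)(0.43728) + (7/9)(0.22261) + (1)(0.20406) + (7/8)(0.13604) = 0.78777.

0.7878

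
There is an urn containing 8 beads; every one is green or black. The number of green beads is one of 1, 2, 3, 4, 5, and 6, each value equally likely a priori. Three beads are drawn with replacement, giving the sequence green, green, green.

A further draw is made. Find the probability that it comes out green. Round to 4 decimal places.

For each hypothesis, P(data | H) works out to: P(data | r = 1) = (1/8)(1/8)(1/8) = 0.0019531; P(data | r = 2) = (2/8)(2/8)(2/8) = 0.015625; P(data | r = 3) = (3/8)(3/8)(3/8) = 0.052734; P(data | r = 4) = (4/8)(4/8)(4/8) = 0.125; P(data | r = 5) = (5/8)(5/8)(5/8) = 0.24414; P(data | r = 6) = (6/8)(6/8)(6/8) = 0.42188.
Multiplying each by its prior: 1/6 · 0.0019531 = 0.00032552, 1/6 · 0.015625 = 0.0026042, 1/6 · 0.052734 = 0.0087891, 1/6 · 0.125 = 0.020833, 1/6 · 0.24414 = 0.04069, 1/6 · 0.42188 = 0.070312; these sum to 0.14355.
Normalising, the posterior is P(r = 1 | data) = 0.0022676, P(r = 2 | data) = 0.018141, P(r = 3 | data) = 0.061224, P(r = 4 | data) = 0.14512, P(r = 5 | data) = 0.28345, P(r = 6 | data) = 0.4898.
So P(green next | data) = Σ P(green next | H) P(H | data) = (1/8)(0.0022676) + (1/4)(0.018141) + (3/8)(0.061224) + (1/2)(0.14512) + (5/8)(0.28345) + (3/4)(0.4898) = 0.64484.

0.6448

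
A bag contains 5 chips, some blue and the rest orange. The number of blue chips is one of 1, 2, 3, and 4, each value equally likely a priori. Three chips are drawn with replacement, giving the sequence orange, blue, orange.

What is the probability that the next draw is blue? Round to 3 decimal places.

0.416

Under each hypothesis, the probability of the observed sequence is: P(data | r = 1) = (4/5)(1/5)(4/5) = 16/125; P(data | r = 2) = (3/5)(2/5)(3/5) = 18/125; P(data | r = 3) = (2/5)(3/5)(2/5) = 12/125; P(data | r = 4) = (1/5)(4/5)(1/5) = 4/125.
Multiplying each by its prior: 1/4 · 16/125 = 4/125, 1/4 · 18/125 = 9/250, 1/4 · 12/125 = 3/125, 1/4 · 4/125 = 1/125; summing to 1/10.
The posterior is then P(r = 1 | data) = 8/25, P(r = 2 | data) = 9/25, P(r = 3 | data) = 6/25, P(r = 4 | data) = 2/25.
Averaging over the posterior, P(blue next | data) = (1/5)(8/25) + (2/5)(9/25) + (3/5)(6/25) + (4/5)(2/25) = 52/125.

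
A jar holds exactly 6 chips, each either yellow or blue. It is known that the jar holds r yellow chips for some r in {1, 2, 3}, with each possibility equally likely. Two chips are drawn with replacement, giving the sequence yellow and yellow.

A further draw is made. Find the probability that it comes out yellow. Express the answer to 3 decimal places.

0.429

The likelihood of the observed sequence under each hypothesis: P(data | r = 1) = (1/6)(1/6) = 1/36; P(data | r = 2) = (2/6)(2/6) = 1/9; P(data | r = 3) = (3/6)(3/6) = 1/4.
The prior-weighted likelihoods are 1/3 · 1/36 = 1/108, 1/3 · 1/9 = 1/27, 1/3 · 1/4 = 1/12; these sum to 7/54.
The posterior is then P(r = 1 | data) = 1/14, P(r = 2 | data) = 2/7, P(r = 3 | data) = 9/14.
Averaging over the posterior, P(yellow next | data) = (1/6)(1/14) + (1/3)(2/7) + (1/2)(9/14) = 3/7.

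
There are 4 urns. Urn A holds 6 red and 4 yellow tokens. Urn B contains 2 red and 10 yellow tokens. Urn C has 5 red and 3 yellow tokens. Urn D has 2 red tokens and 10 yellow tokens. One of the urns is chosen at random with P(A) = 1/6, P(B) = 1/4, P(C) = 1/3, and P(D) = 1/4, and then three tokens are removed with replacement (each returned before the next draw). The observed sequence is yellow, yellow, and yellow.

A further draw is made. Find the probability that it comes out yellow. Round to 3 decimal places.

Under each hypothesis, the probability of the observed sequence is: P(data | urn A) = (4/10)(4/10)(4/10) = 0.064; P(data | urn B) = (10/12)(10/12)(10/12) = 0.5787; P(data | urn C) = (3/8)(3/8)(3/8) = 0.052734; P(data | urn D) = (10/12)(10/12)(10/12) = 0.5787.
Weighting by the prior gives 1/6 · 0.064 = 0.010667, 1/4 · 0.5787 = 0.14468, 1/3 · 0.052734 = 0.017578, 1/4 · 0.5787 = 0.14468; summing to 0.3176.
Dividing through by the total gives posterior P(urn A | data) = 0.033586, P(urn B | data) = 0.45553, P(urn C | data) = 0.055347, P(urn D | data) = 0.45553.
Averaging over the posterior, P(yellow next | data) = (2/5)(0.033586) + (5/6)(0.45553) + (3/8)(0.055347) + (5/6)(0.45553) = 0.79341.

0.793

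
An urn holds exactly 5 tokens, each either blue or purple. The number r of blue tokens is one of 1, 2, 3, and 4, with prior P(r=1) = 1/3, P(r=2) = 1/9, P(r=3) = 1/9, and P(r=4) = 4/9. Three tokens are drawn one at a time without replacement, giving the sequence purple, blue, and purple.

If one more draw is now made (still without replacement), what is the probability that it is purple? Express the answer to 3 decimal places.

Compute the likelihood of the observed sequence for each case: P(data | r = 1) = (4/5)(1/4)(3/3) = 1/5; P(data | r = 2) = (3/5)(2/4)(2/3) = 1/5; P(data | r = 3) = (2/5)(3/4)(1/3) = 1/10; P(data | r = 4) = (1/5)(4/4)(0/3) = 0.
Multiplying each by its prior: 1/3 · 1/5 = 1/15, 1/9 · 1/5 = 1/45, 1/9 · 1/10 = 1/90, 4/9 · 0 = 0; these sum to 1/10.
Dividing through by the total gives posterior P(r = 1 | data) = 2/3, P(r = 2 | data) = 2/9, P(r = 3 | data) = 1/9, P(r = 4 | data) = 0.
So P(purple next | data) = Σ P(purple next | H) P(H | data) = (1)(2/3) + (1/2)(2/9) + (0)(1/9) = 7/9.

0.778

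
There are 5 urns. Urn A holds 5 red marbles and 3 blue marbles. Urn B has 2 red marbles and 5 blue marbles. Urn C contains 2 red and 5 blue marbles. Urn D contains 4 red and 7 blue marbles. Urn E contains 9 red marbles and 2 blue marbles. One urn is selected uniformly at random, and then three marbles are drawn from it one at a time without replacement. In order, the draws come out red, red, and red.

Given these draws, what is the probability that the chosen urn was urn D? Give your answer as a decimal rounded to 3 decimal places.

0.034

Compute the likelihood of the observed sequence for each case: P(data | urn A) = (5/8)(4/7)(3/6) = 0.17857; P(data | urn B) = (2/7)(1/6)(0/5) = 0; P(data | urn C) = (2/7)(1/6)(0/5) = 0; P(data | urn D) = (4/11)(3/10)(2/9) = 0.024242; P(data | urn E) = (9/11)(8/10)(7/9) = 0.50909.
Multiplying each by its prior: 1/5 · 0.17857 = 0.035714, 1/5 · 0 = 0, 1/5 · 0 = 0, 1/5 · 0.024242 = 0.0048485, 1/5 · 0.50909 = 0.10182; summing to 0.14238.
Therefore the posterior P(urn D | data) = (0.0048485) / (0.14238) = 0.034053.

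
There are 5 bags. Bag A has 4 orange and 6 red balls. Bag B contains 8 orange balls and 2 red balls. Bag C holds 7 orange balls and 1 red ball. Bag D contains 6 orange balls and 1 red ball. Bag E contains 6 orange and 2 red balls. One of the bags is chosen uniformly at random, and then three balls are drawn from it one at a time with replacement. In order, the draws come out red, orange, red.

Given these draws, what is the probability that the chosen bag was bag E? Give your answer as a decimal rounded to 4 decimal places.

0.1845

Under each hypothesis, the probability of the observed sequence is: P(data | bag A) = (6/10)(4/10)(6/10) = 0.144; P(data | bag B) = (2/10)(8/10)(2/10) = 0.032; P(data | bag C) = (1/8)(7/8)(1/8) = 0.013672; P(data | bag D) = (1/7)(6/7)(1/7) = 0.017493; P(data | bag E) = (2/8)(6/8)(2/8) = 0.046875.
The prior-weighted likelihoods are 1/5 · 0.144 = 0.0288, 1/5 · 0.032 = 0.0064, 1/5 · 0.013672 = 0.0027344, 1/5 · 0.017493 = 0.0034985, 1/5 · 0.046875 = 0.009375; these sum to 0.050808.
Therefore the posterior P(bag E | data) = (0.009375) / (0.050808) = 0.18452.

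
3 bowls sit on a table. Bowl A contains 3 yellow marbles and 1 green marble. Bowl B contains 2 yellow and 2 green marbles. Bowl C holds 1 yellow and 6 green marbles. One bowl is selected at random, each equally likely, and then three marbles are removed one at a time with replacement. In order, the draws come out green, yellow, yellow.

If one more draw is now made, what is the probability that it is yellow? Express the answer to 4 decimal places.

For each hypothesis, P(data | H) works out to: P(data | bowl A) = (1/4)(3/4)(3/4) = 0.14062; P(data | bowl B) = (2/4)(2/4)(2/4) = 0.125; P(data | bowl C) = (6/7)(1/7)(1/7) = 0.017493.
Weighting by the prior gives 1/3 · 0.14062 = 0.046875, 1/3 · 0.125 = 0.041667, 1/3 · 0.017493 = 0.0058309; these sum to 0.094373.
Normalising, the posterior is P(bowl A | data) = 0.4967, P(bowl B | data) = 0.44151, P(bowl C | data) = 0.061786.
So P(yellow next | data) = Σ P(yellow next | H) P(H | data) = (3/4)(0.4967) + (1/2)(0.44151) + (1/7)(0.061786) = 0.60211.

0.6021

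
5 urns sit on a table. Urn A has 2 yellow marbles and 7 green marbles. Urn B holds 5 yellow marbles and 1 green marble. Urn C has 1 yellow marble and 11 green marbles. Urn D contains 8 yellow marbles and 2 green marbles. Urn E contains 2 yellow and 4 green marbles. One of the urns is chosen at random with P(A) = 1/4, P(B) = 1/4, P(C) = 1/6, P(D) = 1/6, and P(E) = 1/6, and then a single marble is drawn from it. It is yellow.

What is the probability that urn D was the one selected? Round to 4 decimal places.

For each hypothesis, P(data | H) works out to: P(data | urn A) = (2/9) = 2/9; P(data | urn B) = (5/6) = 5/6; P(data | urn C) = (1/12) = 1/12; P(data | urn D) = (8/10) = 4/5; P(data | urn E) = (2/6) = 1/3.
Multiplying each by its prior: 1/4 · 2/9 = 1/18, 1/4 · 5/6 = 5/24, 1/6 · 1/12 = 1/72, 1/6 · 4/5 = 2/15, 1/6 · 1/3 = 1/18; with total 7/15.
Therefore the posterior P(urn D | data) = (2/15) / (7/15) = 2/7.

0.2857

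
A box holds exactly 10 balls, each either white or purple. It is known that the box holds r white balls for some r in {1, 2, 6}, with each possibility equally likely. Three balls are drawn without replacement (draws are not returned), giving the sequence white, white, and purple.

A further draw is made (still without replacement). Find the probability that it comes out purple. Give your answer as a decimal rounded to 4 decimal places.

The likelihood of the observed sequence under each hypothesis: P(data | r = 1) = (1/10)(0/9) = 0; P(data | r = 2) = (2/10)(1/9)(8/8) = 1/45; P(data | r = 6) = (6/10)(5/9)(4/8) = 1/6.
Weighting by the prior gives 1/3 · 0 = 0, 1/3 · 1/45 = 1/135, 1/3 · 1/6 = 1/18; with total 17/270.
Dividing through by the total gives posterior P(r = 1 | data) = 0, P(r = 2 | data) = 2/17, P(r = 6 | data) = 15/17.
Averaging over the posterior, P(purple next | data) = (1)(2/17) + (3/7)(15/17) = 59/119.

0.4958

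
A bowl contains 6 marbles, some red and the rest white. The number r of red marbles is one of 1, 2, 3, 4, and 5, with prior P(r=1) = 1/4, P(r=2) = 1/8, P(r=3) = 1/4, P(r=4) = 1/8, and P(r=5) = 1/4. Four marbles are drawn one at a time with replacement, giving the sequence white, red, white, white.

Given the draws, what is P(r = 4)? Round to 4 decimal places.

0.0550

Compute the likelihood of the observed sequence for each case: P(data | r = 1) = (5/6)(1/6)(5/6)(5/6) = 0.096451; P(data | r = 2) = (4/6)(2/6)(4/6)(4/6) = 0.098765; P(data | r = 3) = (3/6)(3/6)(3/6)(3/6) = 0.0625; P(data | r = 4) = (2/6)(4/6)(2/6)(2/6) = 0.024691; P(data | r = 5) = (1/6)(5/6)(1/6)(1/6) = 0.003858.
Weighting by the prior gives 1/4 · 0.096451 = 0.024113, 1/8 · 0.098765 = 0.012346, 1/4 · 0.0625 = 0.015625, 1/8 · 0.024691 = 0.0030864, 1/4 · 0.003858 = 0.00096451; these sum to 0.056134.
Hence P(r = 4 | data) = (0.0030864) / (0.056134) = 0.054983.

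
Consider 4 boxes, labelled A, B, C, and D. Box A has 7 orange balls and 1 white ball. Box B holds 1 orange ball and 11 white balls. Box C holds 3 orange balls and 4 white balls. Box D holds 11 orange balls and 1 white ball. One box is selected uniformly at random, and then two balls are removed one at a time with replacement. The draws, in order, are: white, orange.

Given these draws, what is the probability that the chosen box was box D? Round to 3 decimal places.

For each hypothesis, P(data | H) works out to: P(data | box A) = (1/8)(7/8) = 0.10938; P(data | box B) = (11/12)(1/12) = 0.076389; P(data | box C) = (4/7)(3/7) = 0.2449; P(data | box D) = (1/12)(11/12) = 0.076389.
Weighting by the prior gives 1/4 · 0.10938 = 0.027344, 1/4 · 0.076389 = 0.019097, 1/4 · 0.2449 = 0.061224, 1/4 · 0.076389 = 0.019097; these sum to 0.12676.
By Bayes' rule, P(box D | data) = (0.019097) / (0.12676) = 0.15065.

0.151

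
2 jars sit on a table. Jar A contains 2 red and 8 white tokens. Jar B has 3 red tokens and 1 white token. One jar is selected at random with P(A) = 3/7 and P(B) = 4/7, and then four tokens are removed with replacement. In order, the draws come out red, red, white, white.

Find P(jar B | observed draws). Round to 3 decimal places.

0.647

Compute the likelihood of the observed sequence for each case: P(data | jar A) = (2/10)(2/10)(8/10)(8/10) = 0.0256; P(data | jar B) = (3/4)(3/4)(1/4)(1/4) = 0.035156.
Weighting by the prior gives 3/7 · 0.0256 = 0.010971, 4/7 · 0.035156 = 0.020089; summing to 0.031061.
So P(jar B | data) = (0.020089) / (0.031061) = 0.64677.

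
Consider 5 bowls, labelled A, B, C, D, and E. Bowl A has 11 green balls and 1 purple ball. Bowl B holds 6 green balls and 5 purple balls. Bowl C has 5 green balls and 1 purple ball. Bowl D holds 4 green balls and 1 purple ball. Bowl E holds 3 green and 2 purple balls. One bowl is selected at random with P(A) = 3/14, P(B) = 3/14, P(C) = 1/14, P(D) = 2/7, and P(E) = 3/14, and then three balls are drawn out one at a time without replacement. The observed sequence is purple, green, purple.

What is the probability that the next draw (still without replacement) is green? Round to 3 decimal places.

0.795

The likelihood of the observed sequence under each hypothesis: P(data | bowl A) = (1/12)(11/11)(0/10) = 0; P(data | bowl B) = (5/11)(6/10)(4/9) = 0.12121; P(data | bowl C) = (1/6)(5/5)(0/4) = 0; P(data | bowl D) = (1/5)(4/4)(0/3) = 0; P(data | bowl E) = (2/5)(3/4)(1/3) = 0.1.
Multiplying each by its prior: 3/14 · 0 = 0, 3/14 · 0.12121 = 0.025974, 1/14 · 0 = 0, 2/7 · 0 = 0, 3/14 · 0.1 = 0.021429; summing to 0.047403.
Normalising, the posterior is P(bowl A | data) = 0, P(bowl B | data) = 0.54795, P(bowl C | data) = 0, P(bowl D | data) = 0, P(bowl E | data) = 0.45205.
The predictive probability is P(green next | data) = (5/8)(0.54795) + (1)(0.45205) = 0.79452.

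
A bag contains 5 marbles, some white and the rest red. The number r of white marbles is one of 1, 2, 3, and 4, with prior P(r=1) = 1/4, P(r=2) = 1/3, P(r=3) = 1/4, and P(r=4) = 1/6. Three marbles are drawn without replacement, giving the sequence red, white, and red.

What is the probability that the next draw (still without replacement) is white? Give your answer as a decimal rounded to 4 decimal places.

0.4118

Under each hypothesis, the probability of the observed sequence is: P(data | r = 1) = (4/5)(1/4)(3/3) = 1/5; P(data | r = 2) = (3/5)(2/4)(2/3) = 1/5; P(data | r = 3) = (2/5)(3/4)(1/3) = 1/10; P(data | r = 4) = (1/5)(4/4)(0/3) = 0.
The prior-weighted likelihoods are 1/4 · 1/5 = 1/20, 1/3 · 1/5 = 1/15, 1/4 · 1/10 = 1/40, 1/6 · 0 = 0; these sum to 17/120.
Normalising, the posterior is P(r = 1 | data) = 6/17, P(r = 2 | data) = 8/17, P(r = 3 | data) = 3/17, P(r = 4 | data) = 0.
The predictive probability is P(white next | data) = (0)(6/17) + (1/2)(8/17) + (1)(3/17) = 7/17.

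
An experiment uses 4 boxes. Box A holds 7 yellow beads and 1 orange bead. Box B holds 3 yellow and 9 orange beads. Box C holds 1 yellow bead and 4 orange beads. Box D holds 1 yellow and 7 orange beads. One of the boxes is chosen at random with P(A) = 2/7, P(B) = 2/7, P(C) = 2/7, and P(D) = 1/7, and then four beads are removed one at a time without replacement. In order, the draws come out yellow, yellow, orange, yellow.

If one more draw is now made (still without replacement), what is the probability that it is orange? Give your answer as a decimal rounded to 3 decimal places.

The likelihood of the observed sequence under each hypothesis: P(data | box A) = (7/8)(6/7)(1/6)(5/5) = 0.125; P(data | box B) = (3/12)(2/11)(9/10)(1/9) = 0.0045455; P(data | box C) = (1/5)(0/4) = 0; P(data | box D) = (1/8)(0/7) = 0.
Weighting by the prior gives 2/7 · 0.125 = 0.035714, 2/7 · 0.0045455 = 0.0012987, 2/7 · 0 = 0, 1/7 · 0 = 0; summing to 0.037013.
Dividing through by the total gives posterior P(box A | data) = 0.96491, P(box B | data) = 0.035088, P(box C | data) = 0, P(box D | data) = 0.
So P(orange next | data) = Σ P(orange next | H) P(H | data) = (0)(0.96491) + (1)(0.035088) = 0.035088.

0.035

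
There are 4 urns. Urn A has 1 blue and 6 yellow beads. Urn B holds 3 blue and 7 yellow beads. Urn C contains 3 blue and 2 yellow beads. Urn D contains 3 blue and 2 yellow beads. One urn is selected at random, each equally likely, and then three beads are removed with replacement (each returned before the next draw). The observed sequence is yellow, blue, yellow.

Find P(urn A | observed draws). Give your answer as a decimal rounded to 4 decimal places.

0.2364

Compute the likelihood of the observed sequence for each case: P(data | urn A) = (6/7)(1/7)(6/7) = 0.10496; P(data | urn B) = (7/10)(3/10)(7/10) = 0.147; P(data | urn C) = (2/5)(3/5)(2/5) = 0.096; P(data | urn D) = (2/5)(3/5)(2/5) = 0.096.
The prior-weighted likelihoods are 1/4 · 0.10496 = 0.026239, 1/4 · 0.147 = 0.03675, 1/4 · 0.096 = 0.024, 1/4 · 0.096 = 0.024; with total 0.11099.
So P(urn A | data) = (0.026239) / (0.11099) = 0.23641.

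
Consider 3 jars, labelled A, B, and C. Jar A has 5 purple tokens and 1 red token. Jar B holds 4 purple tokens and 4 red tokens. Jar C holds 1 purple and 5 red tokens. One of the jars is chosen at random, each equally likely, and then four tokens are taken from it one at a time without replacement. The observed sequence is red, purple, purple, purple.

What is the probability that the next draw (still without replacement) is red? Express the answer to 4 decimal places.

0.1915

Compute the likelihood of the observed sequence for each case: P(data | jar A) = (1/6)(5/5)(4/4)(3/3) = 1/6; P(data | jar B) = (4/8)(4/7)(3/6)(2/5) = 2/35; P(data | jar C) = (5/6)(1/5)(0/4) = 0.
Multiplying each by its prior: 1/3 · 1/6 = 1/18, 1/3 · 2/35 = 2/105, 1/3 · 0 = 0; summing to 47/630.
Dividing through by the total gives posterior P(jar A | data) = 35/47, P(jar B | data) = 12/47, P(jar C | data) = 0.
So P(red next | data) = Σ P(red next | H) P(H | data) = (0)(35/47) + (3/4)(12/47) = 9/47.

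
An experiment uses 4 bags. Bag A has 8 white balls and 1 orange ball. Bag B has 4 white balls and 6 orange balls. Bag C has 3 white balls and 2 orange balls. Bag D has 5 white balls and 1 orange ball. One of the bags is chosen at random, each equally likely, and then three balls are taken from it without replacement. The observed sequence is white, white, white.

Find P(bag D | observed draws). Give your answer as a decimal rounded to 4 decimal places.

For each hypothesis, P(data | H) works out to: P(data | bag A) = (8/9)(7/8)(6/7) = 2/3; P(data | bag B) = (4/10)(3/9)(2/8) = 1/30; P(data | bag C) = (3/5)(2/4)(1/3) = 1/10; P(data | bag D) = (5/6)(4/5)(3/4) = 1/2.
The prior-weighted likelihoods are 1/4 · 2/3 = 1/6, 1/4 · 1/30 = 1/120, 1/4 · 1/10 = 1/40, 1/4 · 1/2 = 1/8; with total 13/40.
So P(bag D | data) = (1/8) / (13/40) = 5/13.

0.3846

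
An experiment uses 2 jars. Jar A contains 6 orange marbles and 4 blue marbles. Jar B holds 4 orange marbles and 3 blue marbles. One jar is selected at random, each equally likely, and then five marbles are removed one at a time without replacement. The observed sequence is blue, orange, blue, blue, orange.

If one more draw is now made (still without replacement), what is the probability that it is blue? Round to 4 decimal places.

0.0909

Under each hypothesis, the probability of the observed sequence is: P(data | jar A) = (4/10)(6/9)(3/8)(2/7)(5/6) = 1/42; P(data | jar B) = (3/7)(4/6)(2/5)(1/4)(3/3) = 1/35.
Multiplying each by its prior: 1/2 · 1/42 = 1/84, 1/2 · 1/35 = 1/70; with total 11/420.
The posterior is then P(jar A | data) = 5/11, P(jar B | data) = 6/11.
So P(blue next | data) = Σ P(blue next | H) P(H | data) = (1/5)(5/11) + (0)(6/11) = 1/11.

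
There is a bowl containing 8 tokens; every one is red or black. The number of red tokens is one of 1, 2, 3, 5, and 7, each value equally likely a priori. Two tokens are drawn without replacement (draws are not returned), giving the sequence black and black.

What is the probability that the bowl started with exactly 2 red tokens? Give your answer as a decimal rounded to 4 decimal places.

The likelihood of the observed sequence under each hypothesis: P(data | r = 1) = (7/8)(6/7) = 3/4; P(data | r = 2) = (6/8)(5/7) = 15/28; P(data | r = 3) = (5/8)(4/7) = 5/14; P(data | r = 5) = (3/8)(2/7) = 3/28; P(data | r = 7) = (1/8)(0/7) = 0.
The prior-weighted likelihoods are 1/5 · 3/4 = 3/20, 1/5 · 15/28 = 3/28, 1/5 · 5/14 = 1/14, 1/5 · 3/28 = 3/140, 1/5 · 0 = 0; these sum to 7/20.
Hence P(r = 2 | data) = (3/28) / (7/20) = 15/49.

0.3061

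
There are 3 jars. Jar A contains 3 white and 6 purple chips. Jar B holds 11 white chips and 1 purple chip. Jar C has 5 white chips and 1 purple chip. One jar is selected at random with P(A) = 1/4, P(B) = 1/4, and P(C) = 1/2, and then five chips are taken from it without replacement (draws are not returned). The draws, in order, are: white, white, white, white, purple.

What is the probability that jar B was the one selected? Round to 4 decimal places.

0.2000

The likelihood of the observed sequence under each hypothesis: P(data | jar A) = (3/9)(2/8)(1/7)(0/6) = 0; P(data | jar B) = (11/12)(10/11)(9/10)(8/9)(1/8) = 1/12; P(data | jar C) = (5/6)(4/5)(3/4)(2/3)(1/2) = 1/6.
Multiplying each by its prior: 1/4 · 0 = 0, 1/4 · 1/12 = 1/48, 1/2 · 1/6 = 1/12; these sum to 5/48.
So P(jar B | data) = (1/48) / (5/48) = 1/5.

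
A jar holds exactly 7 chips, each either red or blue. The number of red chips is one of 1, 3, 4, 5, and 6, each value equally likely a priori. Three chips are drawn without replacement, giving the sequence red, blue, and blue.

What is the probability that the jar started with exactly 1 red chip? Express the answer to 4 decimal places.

Under each hypothesis, the probability of the observed sequence is: P(data | r = 1) = (1/7)(6/6)(5/5) = 1/7; P(data | r = 3) = (3/7)(4/6)(3/5) = 6/35; P(data | r = 4) = (4/7)(3/6)(2/5) = 4/35; P(data | r = 5) = (5/7)(2/6)(1/5) = 1/21; P(data | r = 6) = (6/7)(1/6)(0/5) = 0.
Multiplying each by its prior: 1/5 · 1/7 = 1/35, 1/5 · 6/35 = 6/175, 1/5 · 4/35 = 4/175, 1/5 · 1/21 = 1/105, 1/5 · 0 = 0; with total 2/21.
So P(r = 1 | data) = (1/35) / (2/21) = 3/10.

0.3000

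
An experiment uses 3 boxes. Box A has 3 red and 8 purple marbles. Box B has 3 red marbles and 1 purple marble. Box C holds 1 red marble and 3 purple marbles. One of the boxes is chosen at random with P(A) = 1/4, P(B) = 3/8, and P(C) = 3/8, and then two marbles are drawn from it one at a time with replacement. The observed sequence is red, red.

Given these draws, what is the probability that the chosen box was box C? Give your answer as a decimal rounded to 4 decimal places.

0.0926

Under each hypothesis, the probability of the observed sequence is: P(data | box A) = (3/11)(3/11) = 0.07438; P(data | box B) = (3/4)(3/4) = 0.5625; P(data | box C) = (1/4)(1/4) = 0.0625.
The prior-weighted likelihoods are 1/4 · 0.07438 = 0.018595, 3/8 · 0.5625 = 0.21094, 3/8 · 0.0625 = 0.023438; these sum to 0.25297.
By Bayes' rule, P(box C | data) = (0.023438) / (0.25297) = 0.092649.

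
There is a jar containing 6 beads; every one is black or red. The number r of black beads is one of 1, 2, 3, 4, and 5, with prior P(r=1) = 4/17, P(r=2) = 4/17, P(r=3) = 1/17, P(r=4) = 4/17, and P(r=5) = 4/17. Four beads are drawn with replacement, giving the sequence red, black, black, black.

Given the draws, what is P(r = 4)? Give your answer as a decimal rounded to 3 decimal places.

0.413

The likelihood of the observed sequence under each hypothesis: P(data | r = 1) = (5/6)(1/6)(1/6)(1/6) = 0.003858; P(data | r = 2) = (4/6)(2/6)(2/6)(2/6) = 0.024691; P(data | r = 3) = (3/6)(3/6)(3/6)(3/6) = 0.0625; P(data | r = 4) = (2/6)(4/6)(4/6)(4/6) = 0.098765; P(data | r = 5) = (1/6)(5/6)(5/6)(5/6) = 0.096451.
Multiplying each by its prior: 4/17 · 0.003858 = 0.00090777, 4/17 · 0.024691 = 0.0058097, 1/17 · 0.0625 = 0.0036765, 4/17 · 0.098765 = 0.023239, 4/17 · 0.096451 = 0.022694; summing to 0.056327.
By Bayes' rule, P(r = 4 | data) = (0.023239) / (0.056327) = 0.41257.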